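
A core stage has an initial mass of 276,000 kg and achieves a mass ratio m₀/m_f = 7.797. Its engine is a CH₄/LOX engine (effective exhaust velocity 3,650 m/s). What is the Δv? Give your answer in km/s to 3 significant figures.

Δv ≈ 7.50 km/s

Δv = v_e · ln(7.797) = 3650.0 × 2.0537 ≈ 7496.1 m/s.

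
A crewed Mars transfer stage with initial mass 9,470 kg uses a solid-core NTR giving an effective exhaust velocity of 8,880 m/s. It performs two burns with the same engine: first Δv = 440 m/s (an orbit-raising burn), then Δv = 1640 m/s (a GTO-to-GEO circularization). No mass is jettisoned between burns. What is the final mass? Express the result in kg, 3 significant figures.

final mass ≈ 7490 kg

After the first burn: m = 9470 × exp(−440/8880.0) = 9470 × 0.95166 = 9,012.22 kg.
After the second burn: m = 9,012.22 × exp(−1640/8880.0) = 9,012.22 × 0.83137 = 7,492.49 kg.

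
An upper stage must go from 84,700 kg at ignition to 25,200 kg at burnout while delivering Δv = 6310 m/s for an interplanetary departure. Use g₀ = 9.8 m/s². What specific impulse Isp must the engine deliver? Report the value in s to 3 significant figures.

ln(m₀/m_f) = ln(84700/25200) = ln(3.361) = 1.2123.
v_e = Δv / ln(m₀/m_f) = 6310 / 1.2123 = 5205.1 m/s.
Isp = v_e / g₀ = 5205.1 / 9.8 = 531.1 s.

Isp ≈ 531 s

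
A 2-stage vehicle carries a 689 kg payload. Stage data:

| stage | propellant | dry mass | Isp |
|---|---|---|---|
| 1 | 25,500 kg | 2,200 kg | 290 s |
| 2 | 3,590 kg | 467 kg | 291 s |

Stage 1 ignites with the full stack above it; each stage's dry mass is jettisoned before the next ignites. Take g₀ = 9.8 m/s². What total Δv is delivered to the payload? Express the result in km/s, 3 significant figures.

Ignition mass of stage 1 = 25,500+2,200 + 3,590+467 + 689 = 32,446 kg.
Stage 1: m₀ = 32,446 kg, m_f = 32,446 − 25,500 = 6,946 kg; Δv = 290×9.8×ln(4.671) = 2842.0×1.5414 ≈ 4381 m/s.
Stage 2: m₀ = 4,746 kg, m_f = 4,746 − 3,590 = 1,156 kg; Δv = 291×9.8×ln(4.106) = 2851.8×1.4123 ≈ 4028 m/s.
Total Δv = 4381 + 4028 = 8409 m/s.

Δv ≈ 8.41 km/s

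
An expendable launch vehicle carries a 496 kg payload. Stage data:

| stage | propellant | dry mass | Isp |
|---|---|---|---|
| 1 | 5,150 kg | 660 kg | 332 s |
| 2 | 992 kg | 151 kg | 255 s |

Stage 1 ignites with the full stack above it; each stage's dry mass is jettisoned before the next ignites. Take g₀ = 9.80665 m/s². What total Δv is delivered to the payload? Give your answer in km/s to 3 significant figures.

Δv ≈ 6.15 km/s

Ignition mass of stage 1 = 5,150+660 + 992+151 + 496 = 7,449 kg.
Stage 1: m₀ = 7,449 kg, m_f = 7,449 − 5,150 = 2,299 kg; Δv = 332×9.80665×ln(3.24) = 3255.8×1.1756 ≈ 3828 m/s.
Stage 2: m₀ = 1,639 kg, m_f = 1,639 − 992 = 647 kg; Δv = 255×9.80665×ln(2.533) = 2500.7×0.9295 ≈ 2324 m/s.
Total Δv = 3828 + 2324 = 6152 m/s.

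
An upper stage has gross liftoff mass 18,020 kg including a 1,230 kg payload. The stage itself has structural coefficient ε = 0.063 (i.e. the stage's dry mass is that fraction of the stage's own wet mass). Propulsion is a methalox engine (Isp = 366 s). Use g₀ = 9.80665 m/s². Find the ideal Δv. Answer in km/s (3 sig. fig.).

Stage wet mass = m₀ − payload = 18,020 − 1,230 = 16,790 kg.
Stage dry mass = ε × stage wet mass = 0.063 × 16,790 = 1,057.77 kg.
Burnout mass m_f = stage dry + payload = 1,057.77 + 1,230 = 2,287.77 kg.
v_e = Isp · g₀ = 366 × 9.80665 = 3589.2 m/s.
Δv = v_e · ln(18,020/2,287.77) = 3589.2 × ln(7.877) = 3589.2 × 2.0639 ≈ 7408 m/s.

Δv ≈ 7.41 km/s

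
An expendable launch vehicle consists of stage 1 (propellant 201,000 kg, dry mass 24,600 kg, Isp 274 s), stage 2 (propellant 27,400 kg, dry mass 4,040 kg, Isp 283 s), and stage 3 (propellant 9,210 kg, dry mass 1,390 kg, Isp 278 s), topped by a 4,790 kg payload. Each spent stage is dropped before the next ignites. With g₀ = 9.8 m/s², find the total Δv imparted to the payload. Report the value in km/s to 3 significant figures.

Ignition mass of stage 1 = 201,000+24,600 + 27,400+4,040 + 9,210+1,390 + 4,790 = 272,430 kg.
Stage 1: m₀ = 272,430 kg, m_f = 272,430 − 201,000 = 71,430 kg; Δv = 274×9.8×ln(3.814) = 2685.2×1.3387 ≈ 3595 m/s.
Stage 2: m₀ = 46,830 kg, m_f = 46,830 − 27,400 = 19,430 kg; Δv = 283×9.8×ln(2.41) = 2773.4×0.8797 ≈ 2440 m/s.
Stage 3: m₀ = 15,390 kg, m_f = 15,390 − 9,210 = 6,180 kg; Δv = 278×9.8×ln(2.49) = 2724.4×0.9124 ≈ 2486 m/s.
Total Δv = 3595 + 2440 + 2486 = 8521 m/s.

Δv ≈ 8.52 km/s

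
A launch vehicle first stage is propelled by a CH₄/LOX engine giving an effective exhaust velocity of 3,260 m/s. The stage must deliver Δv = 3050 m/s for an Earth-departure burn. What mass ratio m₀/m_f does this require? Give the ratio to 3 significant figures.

m₀/m_f = exp(Δv / v_e) = exp(3050 / 3260.0) = exp(0.9356) = 2.5487.

mass ratio ≈ 2.55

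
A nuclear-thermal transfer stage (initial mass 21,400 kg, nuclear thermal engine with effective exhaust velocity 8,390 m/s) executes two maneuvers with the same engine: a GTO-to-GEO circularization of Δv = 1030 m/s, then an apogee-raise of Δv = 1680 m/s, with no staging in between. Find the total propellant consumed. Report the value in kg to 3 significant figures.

After the first burn: m = 21400 × exp(−1030/8390.0) = 21400 × 0.88447 = 18,927.7 kg.
After the second burn: m = 18,927.7 × exp(−1680/8390.0) = 18,927.7 × 0.81854 = 15,493.1 kg.
Total propellant = m₀ − m_final = 21400 − 15,493.1 = 5,906.9 kg.

total propellant consumed ≈ 5910 kg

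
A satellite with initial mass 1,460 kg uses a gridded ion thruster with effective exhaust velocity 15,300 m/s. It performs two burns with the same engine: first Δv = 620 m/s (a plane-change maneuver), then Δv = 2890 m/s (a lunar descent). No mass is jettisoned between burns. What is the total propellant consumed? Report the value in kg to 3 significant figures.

After the first burn: m = 1460 × exp(−620/15300.0) = 1460 × 0.96029 = 1,402.02 kg.
After the second burn: m = 1,402.02 × exp(−2890/15300.0) = 1,402.02 × 0.82788 = 1,160.7 kg.
Total propellant = m₀ − m_final = 1460 − 1,160.7 = 299.3 kg.

total propellant consumed ≈ 299 kg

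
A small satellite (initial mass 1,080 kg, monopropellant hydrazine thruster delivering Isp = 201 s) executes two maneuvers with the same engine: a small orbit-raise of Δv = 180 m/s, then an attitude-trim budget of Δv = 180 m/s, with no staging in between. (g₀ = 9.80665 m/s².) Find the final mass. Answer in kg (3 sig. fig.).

final mass ≈ 900 kg

v_e = Isp · g₀ = 201 × 9.80665 = 1971.1 m/s.
After the first burn: m = 1080 × exp(−180/1971.1) = 1080 × 0.91273 = 985.748 kg.
After the second burn: m = 985.748 × exp(−180/1971.1) = 985.748 × 0.91273 = 899.722 kg.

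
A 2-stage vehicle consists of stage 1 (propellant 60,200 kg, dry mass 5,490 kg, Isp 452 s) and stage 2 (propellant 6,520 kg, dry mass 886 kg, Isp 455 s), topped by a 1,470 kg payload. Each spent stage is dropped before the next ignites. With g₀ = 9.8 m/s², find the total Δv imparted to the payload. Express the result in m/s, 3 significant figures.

Ignition mass of stage 1 = 60,200+5,490 + 6,520+886 + 1,470 = 74,566 kg.
Stage 1: m₀ = 74,566 kg, m_f = 74,566 − 60,200 = 14,366 kg; Δv = 452×9.8×ln(5.19) = 4429.6×1.6468 ≈ 7295 m/s.
Stage 2: m₀ = 8,876 kg, m_f = 8,876 − 6,520 = 2,356 kg; Δv = 455×9.8×ln(3.767) = 4459.0×1.3264 ≈ 5914 m/s.
Total Δv = 7295 + 5914 = 13209 m/s.

Δv ≈ 13200 m/s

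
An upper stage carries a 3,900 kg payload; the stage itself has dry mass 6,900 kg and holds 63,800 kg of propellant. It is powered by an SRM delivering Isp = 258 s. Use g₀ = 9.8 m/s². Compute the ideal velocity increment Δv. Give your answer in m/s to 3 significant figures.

v_e = Isp · g₀ = 258 × 9.8 = 2528.4 m/s.
m₀ = payload + dry + propellant = 3,900 + 6,900 + 63,800 = 74,600 kg.
m_f = payload + dry = 3,900 + 6,900 = 10,800 kg.
Rocket equation: Δv = v_e · ln(m₀/m_f) = 2528.4 × ln(6.907) = 2528.4 × 1.9326 ≈ 4886.4 m/s.

Δv ≈ 4890 m/s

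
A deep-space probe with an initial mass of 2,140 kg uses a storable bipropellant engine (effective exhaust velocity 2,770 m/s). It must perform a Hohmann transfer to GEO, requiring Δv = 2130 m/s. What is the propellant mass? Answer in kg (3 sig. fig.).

m₀/m_f = exp(Δv / v_e) = exp(2130 / 2770.0) = exp(0.7690) = 2.1575.
m_f = 2,140 / 2.1575 = 991.889 kg, so propellant = m₀ − m_f = 2,140 − 991.889 = 1,148.111 kg.

propellant mass ≈ 1150 kg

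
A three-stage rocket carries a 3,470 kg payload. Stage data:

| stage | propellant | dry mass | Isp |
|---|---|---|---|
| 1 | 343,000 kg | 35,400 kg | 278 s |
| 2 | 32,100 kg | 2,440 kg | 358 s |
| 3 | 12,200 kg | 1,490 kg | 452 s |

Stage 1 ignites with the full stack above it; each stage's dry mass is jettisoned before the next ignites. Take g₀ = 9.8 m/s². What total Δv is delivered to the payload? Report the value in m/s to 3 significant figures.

Δv ≈ 13300 m/s

Ignition mass of stage 1 = 343,000+35,400 + 32,100+2,440 + 12,200+1,490 + 3,470 = 430,100 kg.
Stage 1: m₀ = 430,100 kg, m_f = 430,100 − 343,000 = 87,100 kg; Δv = 278×9.8×ln(4.938) = 2724.4×1.5970 ≈ 4351 m/s.
Stage 2: m₀ = 51,700 kg, m_f = 51,700 − 32,100 = 19,600 kg; Δv = 358×9.8×ln(2.638) = 3508.4×0.9699 ≈ 3403 m/s.
Stage 3: m₀ = 17,160 kg, m_f = 17,160 − 12,200 = 4,960 kg; Δv = 452×9.8×ln(3.46) = 4429.6×1.2412 ≈ 5498 m/s.
Total Δv = 4351 + 3403 + 5498 = 13252 m/s.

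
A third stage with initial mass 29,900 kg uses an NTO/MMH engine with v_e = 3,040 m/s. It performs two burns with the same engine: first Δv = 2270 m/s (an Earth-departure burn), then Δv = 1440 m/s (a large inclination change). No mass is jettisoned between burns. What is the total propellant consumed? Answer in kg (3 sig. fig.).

total propellant consumed ≈ 21100 kg

After the first burn: m = 29900 × exp(−2270/3040.0) = 29900 × 0.47392 = 14,170.2 kg.
After the second burn: m = 14,170.2 × exp(−1440/3040.0) = 14,170.2 × 0.62270 = 8,823.78 kg.
Total propellant = m₀ − m_final = 29900 − 8,823.78 = 21,076.22 kg.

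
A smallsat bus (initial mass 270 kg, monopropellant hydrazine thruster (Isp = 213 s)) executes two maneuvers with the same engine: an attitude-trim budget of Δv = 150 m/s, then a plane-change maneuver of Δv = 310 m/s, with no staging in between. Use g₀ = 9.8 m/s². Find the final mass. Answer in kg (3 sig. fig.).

final mass ≈ 217 kg

v_e = Isp · g₀ = 213 × 9.8 = 2087.4 m/s.
After the first burn: m = 270 × exp(−150/2087.4) = 270 × 0.93066 = 251.278 kg.
After the second burn: m = 251.278 × exp(−310/2087.4) = 251.278 × 0.86199 = 216.599 kg.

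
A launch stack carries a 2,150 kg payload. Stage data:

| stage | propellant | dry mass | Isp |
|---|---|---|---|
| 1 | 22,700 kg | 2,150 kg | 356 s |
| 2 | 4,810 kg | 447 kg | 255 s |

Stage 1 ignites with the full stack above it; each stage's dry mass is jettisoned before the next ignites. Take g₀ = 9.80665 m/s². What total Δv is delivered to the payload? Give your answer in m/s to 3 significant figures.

Δv ≈ 6870 m/s

Ignition mass of stage 1 = 22,700+2,150 + 4,810+447 + 2,150 = 32,257 kg.
Stage 1: m₀ = 32,257 kg, m_f = 32,257 − 22,700 = 9,557 kg; Δv = 356×9.80665×ln(3.375) = 3491.2×1.2165 ≈ 4247 m/s.
Stage 2: m₀ = 7,407 kg, m_f = 7,407 − 4,810 = 2,597 kg; Δv = 255×9.80665×ln(2.852) = 2500.7×1.0481 ≈ 2621 m/s.
Total Δv = 4247 + 2621 = 6868 m/s.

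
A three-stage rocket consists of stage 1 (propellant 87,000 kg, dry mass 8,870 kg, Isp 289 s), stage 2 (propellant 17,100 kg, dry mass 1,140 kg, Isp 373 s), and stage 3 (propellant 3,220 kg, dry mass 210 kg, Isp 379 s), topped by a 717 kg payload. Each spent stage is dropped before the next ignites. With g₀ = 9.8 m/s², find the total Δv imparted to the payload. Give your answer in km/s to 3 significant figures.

Δv ≈ 14.6 km/s

Ignition mass of stage 1 = 87,000+8,870 + 17,100+1,140 + 3,220+210 + 717 = 118,257 kg.
Stage 1: m₀ = 118,257 kg, m_f = 118,257 − 87,000 = 31,257 kg; Δv = 289×9.8×ln(3.783) = 2832.2×1.3306 ≈ 3769 m/s.
Stage 2: m₀ = 22,387 kg, m_f = 22,387 − 17,100 = 5,287 kg; Δv = 373×9.8×ln(4.234) = 3655.4×1.4432 ≈ 5276 m/s.
Stage 3: m₀ = 4,147 kg, m_f = 4,147 − 3,220 = 927 kg; Δv = 379×9.8×ln(4.474) = 3714.2×1.4982 ≈ 5565 m/s.
Total Δv = 3769 + 5276 + 5565 = 14610 m/s.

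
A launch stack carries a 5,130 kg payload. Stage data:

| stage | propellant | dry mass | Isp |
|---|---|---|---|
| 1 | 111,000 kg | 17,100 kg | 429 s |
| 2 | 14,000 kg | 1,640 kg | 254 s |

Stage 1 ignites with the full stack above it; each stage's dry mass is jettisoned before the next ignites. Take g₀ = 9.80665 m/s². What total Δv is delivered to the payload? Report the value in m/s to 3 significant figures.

Ignition mass of stage 1 = 111,000+17,100 + 14,000+1,640 + 5,130 = 148,870 kg.
Stage 1: m₀ = 148,870 kg, m_f = 148,870 − 111,000 = 37,870 kg; Δv = 429×9.80665×ln(3.931) = 4207.1×1.3689 ≈ 5759 m/s.
Stage 2: m₀ = 20,770 kg, m_f = 20,770 − 14,000 = 6,770 kg; Δv = 254×9.80665×ln(3.068) = 2490.9×1.1210 ≈ 2792 m/s.
Total Δv = 5759 + 2792 = 8551 m/s.

Δv ≈ 8550 m/s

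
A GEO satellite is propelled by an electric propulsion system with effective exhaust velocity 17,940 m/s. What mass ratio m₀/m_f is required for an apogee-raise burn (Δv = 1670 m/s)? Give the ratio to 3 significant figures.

m₀/m_f = exp(Δv / v_e) = exp(1670 / 17940.0) = exp(0.0931) = 1.0976.

mass ratio ≈ 1.10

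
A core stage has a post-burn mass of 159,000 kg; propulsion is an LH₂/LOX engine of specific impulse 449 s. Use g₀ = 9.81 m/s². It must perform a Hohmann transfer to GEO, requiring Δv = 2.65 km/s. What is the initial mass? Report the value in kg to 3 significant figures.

v_e = Isp · g₀ = 449 × 9.81 = 4404.7 m/s.
m₀/m_f = exp(Δv / v_e) = exp(2650 / 4404.7) = exp(0.6016) = 1.8251.
m₀ = m_f × 1.8251 = 159,000 × 1.8251 = 290,191 kg.

initial mass ≈ 290000 kg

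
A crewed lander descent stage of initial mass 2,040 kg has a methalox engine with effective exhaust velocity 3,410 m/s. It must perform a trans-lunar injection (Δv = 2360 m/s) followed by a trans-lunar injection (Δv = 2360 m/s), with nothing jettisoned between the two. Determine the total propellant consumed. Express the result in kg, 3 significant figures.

total propellant consumed ≈ 1530 kg

After the first burn: m = 2040 × exp(−2360/3410.0) = 2040 × 0.50053 = 1,021.08 kg.
After the second burn: m = 1,021.08 × exp(−2360/3410.0) = 1,021.08 × 0.50053 = 511.081 kg.
Total propellant = m₀ − m_final = 2040 − 511.081 = 1,528.919 kg.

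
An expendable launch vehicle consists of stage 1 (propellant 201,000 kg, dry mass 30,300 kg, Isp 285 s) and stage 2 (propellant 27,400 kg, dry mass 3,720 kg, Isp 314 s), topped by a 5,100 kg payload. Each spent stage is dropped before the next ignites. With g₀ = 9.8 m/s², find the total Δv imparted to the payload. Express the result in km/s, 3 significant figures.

Ignition mass of stage 1 = 201,000+30,300 + 27,400+3,720 + 5,100 = 267,520 kg.
Stage 1: m₀ = 267,520 kg, m_f = 267,520 − 201,000 = 66,520 kg; Δv = 285×9.8×ln(4.022) = 2793.0×1.3917 ≈ 3887 m/s.
Stage 2: m₀ = 36,220 kg, m_f = 36,220 − 27,400 = 8,820 kg; Δv = 314×9.8×ln(4.107) = 3077.2×1.4126 ≈ 4347 m/s.
Total Δv = 3887 + 4347 = 8234 m/s.

Δv ≈ 8.23 km/s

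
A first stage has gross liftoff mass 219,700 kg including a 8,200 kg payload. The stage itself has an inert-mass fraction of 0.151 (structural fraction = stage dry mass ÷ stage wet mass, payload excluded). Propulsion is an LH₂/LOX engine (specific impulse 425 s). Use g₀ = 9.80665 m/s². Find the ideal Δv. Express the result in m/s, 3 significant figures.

Stage wet mass = m₀ − payload = 219,700 − 8,200 = 211,500 kg.
Stage dry mass = ε × stage wet mass = 0.151 × 211,500 = 31,936.5 kg.
Burnout mass m_f = stage dry + payload = 31,936.5 + 8,200 = 40,136.5 kg.
v_e = Isp · g₀ = 425 × 9.80665 = 4167.8 m/s.
Δv = v_e · ln(219,700/40,136.5) = 4167.8 × ln(5.474) = 4167.8 × 1.7000 ≈ 7085 m/s.

Δv ≈ 7090 m/s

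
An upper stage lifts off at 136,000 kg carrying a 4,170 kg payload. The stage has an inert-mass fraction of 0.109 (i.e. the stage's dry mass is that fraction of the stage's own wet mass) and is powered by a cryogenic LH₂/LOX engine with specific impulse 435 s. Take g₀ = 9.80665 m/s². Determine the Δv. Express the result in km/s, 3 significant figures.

Δv ≈ 8.50 km/s

Stage wet mass = m₀ − payload = 136,000 − 4,170 = 131,830 kg.
Stage dry mass = ε × stage wet mass = 0.109 × 131,830 = 14,369.5 kg.
Burnout mass m_f = stage dry + payload = 14,369.5 + 4,170 = 18,539.5 kg.
v_e = Isp · g₀ = 435 × 9.80665 = 4265.9 m/s.
Δv = v_e · ln(136,000/18,539.5) = 4265.9 × ln(7.336) = 4265.9 × 1.9928 ≈ 8501 m/s.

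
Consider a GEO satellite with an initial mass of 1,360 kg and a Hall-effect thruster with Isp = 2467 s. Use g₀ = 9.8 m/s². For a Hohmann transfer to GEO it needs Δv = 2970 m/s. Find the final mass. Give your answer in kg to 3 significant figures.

final mass ≈ 1200 kg

v_e = Isp · g₀ = 2467 × 9.8 = 24176.6 m/s.
Rocket equation: m₀/m_f = exp(Δv / v_e) = exp(2970 / 24176.6) = exp(0.1228) = 1.1307.
m_f = m₀ / 1.1307 = 1,360 / 1.1307 = 1,202.79 kg.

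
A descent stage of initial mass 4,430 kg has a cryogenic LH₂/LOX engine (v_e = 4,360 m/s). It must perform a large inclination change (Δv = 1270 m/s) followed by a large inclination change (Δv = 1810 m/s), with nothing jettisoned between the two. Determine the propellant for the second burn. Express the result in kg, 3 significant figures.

propellant for the second burn ≈ 1120 kg

After the first burn: m = 4430 × exp(−1270/4360.0) = 4430 × 0.74730 = 3,310.54 kg.
After the second burn: m = 3,310.54 × exp(−1810/4360.0) = 3,310.54 × 0.66025 = 2,185.78 kg.
Second-burn propellant = 3,310.54 − 2,185.78 = 1,124.76 kg.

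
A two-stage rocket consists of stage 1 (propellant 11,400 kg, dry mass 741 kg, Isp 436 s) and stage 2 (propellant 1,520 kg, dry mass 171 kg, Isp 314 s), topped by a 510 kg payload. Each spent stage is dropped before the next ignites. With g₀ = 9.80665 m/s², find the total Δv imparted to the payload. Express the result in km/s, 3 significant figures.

Ignition mass of stage 1 = 11,400+741 + 1,520+171 + 510 = 14,342 kg.
Stage 1: m₀ = 14,342 kg, m_f = 14,342 − 11,400 = 2,942 kg; Δv = 436×9.80665×ln(4.875) = 4275.7×1.5841 ≈ 6773 m/s.
Stage 2: m₀ = 2,201 kg, m_f = 2,201 − 1,520 = 681 kg; Δv = 314×9.80665×ln(3.232) = 3079.3×1.1731 ≈ 3612 m/s.
Total Δv = 6773 + 3612 = 10385 m/s.

Δv ≈ 10.4 km/s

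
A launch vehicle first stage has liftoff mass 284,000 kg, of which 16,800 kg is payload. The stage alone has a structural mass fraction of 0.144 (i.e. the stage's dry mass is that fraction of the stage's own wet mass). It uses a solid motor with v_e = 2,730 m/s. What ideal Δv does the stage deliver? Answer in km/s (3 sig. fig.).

Δv ≈ 4.47 km/s

Stage wet mass = m₀ − payload = 284,000 − 16,800 = 267,200 kg.
Stage dry mass = ε × stage wet mass = 0.144 × 267,200 = 38,476.8 kg.
Burnout mass m_f = stage dry + payload = 38,476.8 + 16,800 = 55,276.8 kg.
Rocket equation: Δv = v_e · ln(284,000/55,276.8) = 2730.0 × ln(5.138) = 2730.0 × 1.6366 ≈ 4468 m/s.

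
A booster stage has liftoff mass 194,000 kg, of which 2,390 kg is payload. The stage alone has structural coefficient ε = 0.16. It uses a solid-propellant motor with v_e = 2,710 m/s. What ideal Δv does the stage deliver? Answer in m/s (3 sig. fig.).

Δv ≈ 4800 m/s

Stage wet mass = m₀ − payload = 194,000 − 2,390 = 191,610 kg.
Stage dry mass = ε × stage wet mass = 0.16 × 191,610 = 30,657.6 kg.
Burnout mass m_f = stage dry + payload = 30,657.6 + 2,390 = 33,047.6 kg.
From the ideal rocket equation, Δv = v_e · ln(194,000/33,047.6) = 2710.0 × ln(5.87) = 2710.0 × 1.7699 ≈ 4796 m/s.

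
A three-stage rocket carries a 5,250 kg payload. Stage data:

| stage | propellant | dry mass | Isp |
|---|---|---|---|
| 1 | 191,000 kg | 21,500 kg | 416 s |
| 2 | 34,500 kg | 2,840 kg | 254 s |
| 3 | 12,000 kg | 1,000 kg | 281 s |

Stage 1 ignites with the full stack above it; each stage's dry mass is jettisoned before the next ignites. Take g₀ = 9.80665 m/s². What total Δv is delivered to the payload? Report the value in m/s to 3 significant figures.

Ignition mass of stage 1 = 191,000+21,500 + 34,500+2,840 + 12,000+1,000 + 5,250 = 268,090 kg.
Stage 1: m₀ = 268,090 kg, m_f = 268,090 − 191,000 = 77,090 kg; Δv = 416×9.80665×ln(3.478) = 4079.6×1.2463 ≈ 5085 m/s.
Stage 2: m₀ = 55,590 kg, m_f = 55,590 − 34,500 = 21,090 kg; Δv = 254×9.80665×ln(2.636) = 2490.9×0.9692 ≈ 2414 m/s.
Stage 3: m₀ = 18,250 kg, m_f = 18,250 − 12,000 = 6,250 kg; Δv = 281×9.80665×ln(2.92) = 2755.7×1.0716 ≈ 2953 m/s.
Total Δv = 5085 + 2414 + 2953 = 10452 m/s.

Δv ≈ 10500 m/s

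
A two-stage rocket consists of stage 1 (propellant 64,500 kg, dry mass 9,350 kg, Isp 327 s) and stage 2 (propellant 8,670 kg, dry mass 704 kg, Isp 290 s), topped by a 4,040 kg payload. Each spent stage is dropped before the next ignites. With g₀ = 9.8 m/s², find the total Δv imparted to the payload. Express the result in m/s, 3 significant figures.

Ignition mass of stage 1 = 64,500+9,350 + 8,670+704 + 4,040 = 87,264 kg.
Stage 1: m₀ = 87,264 kg, m_f = 87,264 − 64,500 = 22,764 kg; Δv = 327×9.8×ln(3.833) = 3204.6×1.3438 ≈ 4306 m/s.
Stage 2: m₀ = 13,414 kg, m_f = 13,414 − 8,670 = 4,744 kg; Δv = 290×9.8×ln(2.828) = 2842.0×1.0394 ≈ 2954 m/s.
Total Δv = 4306 + 2954 = 7260 m/s.

Δv ≈ 7260 m/s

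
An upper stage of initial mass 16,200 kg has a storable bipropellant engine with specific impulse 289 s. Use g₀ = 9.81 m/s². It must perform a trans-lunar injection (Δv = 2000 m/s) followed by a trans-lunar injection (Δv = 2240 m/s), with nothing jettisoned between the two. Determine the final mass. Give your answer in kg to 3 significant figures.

final mass ≈ 3630 kg

v_e = Isp · g₀ = 289 × 9.81 = 2835.1 m/s.
After the first burn: m = 16200 × exp(−2000/2835.1) = 16200 × 0.49389 = 8,001.02 kg.
After the second burn: m = 8,001.02 × exp(−2240/2835.1) = 8,001.02 × 0.45380 = 3,630.86 kg.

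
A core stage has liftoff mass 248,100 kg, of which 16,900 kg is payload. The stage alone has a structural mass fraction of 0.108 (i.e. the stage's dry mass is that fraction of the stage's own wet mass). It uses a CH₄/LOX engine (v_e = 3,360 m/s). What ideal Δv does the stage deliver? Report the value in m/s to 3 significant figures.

Δv ≈ 5980 m/s

Stage wet mass = m₀ − payload = 248,100 − 16,900 = 231,200 kg.
Stage dry mass = ε × stage wet mass = 0.108 × 231,200 = 24,969.6 kg.
Burnout mass m_f = stage dry + payload = 24,969.6 + 16,900 = 41,869.6 kg.
Δv = v_e · ln(248,100/41,869.6) = 3360.0 × ln(5.926) = 3360.0 × 1.7793 ≈ 5978 m/s.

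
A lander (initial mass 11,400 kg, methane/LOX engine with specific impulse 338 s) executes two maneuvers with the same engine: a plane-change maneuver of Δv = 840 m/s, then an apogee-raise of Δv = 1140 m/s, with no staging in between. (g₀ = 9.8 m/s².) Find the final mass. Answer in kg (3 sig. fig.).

final mass ≈ 6270 kg

v_e = Isp · g₀ = 338 × 9.8 = 3312.4 m/s.
After the first burn: m = 11400 × exp(−840/3312.4) = 11400 × 0.77601 = 8,846.51 kg.
After the second burn: m = 8,846.51 × exp(−1140/3312.4) = 8,846.51 × 0.70881 = 6,270.49 kg.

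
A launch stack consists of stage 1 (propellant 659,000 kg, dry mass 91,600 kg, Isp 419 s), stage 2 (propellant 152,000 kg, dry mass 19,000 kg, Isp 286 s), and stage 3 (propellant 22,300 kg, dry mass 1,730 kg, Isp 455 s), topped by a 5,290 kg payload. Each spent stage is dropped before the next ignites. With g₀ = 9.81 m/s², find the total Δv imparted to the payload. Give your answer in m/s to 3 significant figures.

Ignition mass of stage 1 = 659,000+91,600 + 152,000+19,000 + 22,300+1,730 + 5,290 = 950,920 kg.
Stage 1: m₀ = 950,920 kg, m_f = 950,920 − 659,000 = 291,920 kg; Δv = 419×9.81×ln(3.257) = 4110.4×1.1810 ≈ 4854 m/s.
Stage 2: m₀ = 200,320 kg, m_f = 200,320 − 152,000 = 48,320 kg; Δv = 286×9.81×ln(4.146) = 2805.7×1.4221 ≈ 3990 m/s.
Stage 3: m₀ = 29,320 kg, m_f = 29,320 − 22,300 = 7,020 kg; Δv = 455×9.81×ln(4.177) = 4463.6×1.4295 ≈ 6381 m/s.
Total Δv = 4854 + 3990 + 6381 = 15225 m/s.

Δv ≈ 15200 m/s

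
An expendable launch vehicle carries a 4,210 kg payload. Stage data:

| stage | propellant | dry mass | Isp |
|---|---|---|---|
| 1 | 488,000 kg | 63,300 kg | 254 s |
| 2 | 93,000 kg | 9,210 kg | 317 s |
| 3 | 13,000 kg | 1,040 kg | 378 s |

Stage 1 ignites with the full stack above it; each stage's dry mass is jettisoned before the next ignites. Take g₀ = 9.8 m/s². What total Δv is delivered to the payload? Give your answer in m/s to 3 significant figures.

Ignition mass of stage 1 = 488,000+63,300 + 93,000+9,210 + 13,000+1,040 + 4,210 = 671,760 kg.
Stage 1: m₀ = 671,760 kg, m_f = 671,760 − 488,000 = 183,760 kg; Δv = 254×9.8×ln(3.656) = 2489.2×1.2963 ≈ 3227 m/s.
Stage 2: m₀ = 120,460 kg, m_f = 120,460 − 93,000 = 27,460 kg; Δv = 317×9.8×ln(4.387) = 3106.6×1.4786 ≈ 4593 m/s.
Stage 3: m₀ = 18,250 kg, m_f = 18,250 − 13,000 = 5,250 kg; Δv = 378×9.8×ln(3.476) = 3704.4×1.2459 ≈ 4615 m/s.
Total Δv = 3227 + 4593 + 4615 = 12435 m/s.

Δv ≈ 12400 m/s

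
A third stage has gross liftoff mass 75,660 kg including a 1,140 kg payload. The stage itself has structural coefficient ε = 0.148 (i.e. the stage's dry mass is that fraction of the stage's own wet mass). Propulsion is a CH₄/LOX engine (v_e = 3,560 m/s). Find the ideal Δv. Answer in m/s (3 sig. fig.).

Δv ≈ 6510 m/s

Stage wet mass = m₀ − payload = 75,660 − 1,140 = 74,520 kg.
Stage dry mass = ε × stage wet mass = 0.148 × 74,520 = 11,029 kg.
Burnout mass m_f = stage dry + payload = 11,029 + 1,140 = 12,169 kg.
Δv = v_e · ln(75,660/12,169) = 3560.0 × ln(6.217) = 3560.0 × 1.8274 ≈ 6505 m/s.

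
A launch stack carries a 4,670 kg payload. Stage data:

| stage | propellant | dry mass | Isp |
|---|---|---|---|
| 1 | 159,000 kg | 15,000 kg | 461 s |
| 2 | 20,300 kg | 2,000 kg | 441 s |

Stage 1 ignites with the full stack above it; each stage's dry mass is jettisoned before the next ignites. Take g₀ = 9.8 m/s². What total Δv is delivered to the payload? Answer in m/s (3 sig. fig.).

Ignition mass of stage 1 = 159,000+15,000 + 20,300+2,000 + 4,670 = 200,970 kg.
Stage 1: m₀ = 200,970 kg, m_f = 200,970 − 159,000 = 41,970 kg; Δv = 461×9.8×ln(4.788) = 4517.8×1.5662 ≈ 7076 m/s.
Stage 2: m₀ = 26,970 kg, m_f = 26,970 − 20,300 = 6,670 kg; Δv = 441×9.8×ln(4.043) = 4321.8×1.3971 ≈ 6038 m/s.
Total Δv = 7076 + 6038 = 13114 m/s.

Δv ≈ 13100 m/s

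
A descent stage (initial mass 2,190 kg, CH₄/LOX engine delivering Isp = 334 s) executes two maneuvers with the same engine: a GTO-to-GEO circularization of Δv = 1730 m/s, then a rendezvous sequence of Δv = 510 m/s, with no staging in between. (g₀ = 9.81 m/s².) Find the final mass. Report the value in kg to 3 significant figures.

v_e = Isp · g₀ = 334 × 9.81 = 3276.5 m/s.
After the first burn: m = 2190 × exp(−1730/3276.5) = 2190 × 0.58979 = 1,291.64 kg.
After the second burn: m = 1,291.64 × exp(−510/3276.5) = 1,291.64 × 0.85586 = 1,105.46 kg.

final mass ≈ 1110 kg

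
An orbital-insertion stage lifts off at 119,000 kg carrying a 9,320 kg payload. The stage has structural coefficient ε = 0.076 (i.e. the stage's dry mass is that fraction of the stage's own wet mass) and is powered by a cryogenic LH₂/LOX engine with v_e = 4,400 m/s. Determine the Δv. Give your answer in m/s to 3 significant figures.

Δv ≈ 8400 m/s

Stage wet mass = m₀ − payload = 119,000 − 9,320 = 109,680 kg.
Stage dry mass = ε × stage wet mass = 0.076 × 109,680 = 8,335.68 kg.
Burnout mass m_f = stage dry + payload = 8,335.68 + 9,320 = 17,655.68 kg.
From the ideal rocket equation, Δv = v_e · ln(119,000/17,655.68) = 4400.0 × ln(6.74) = 4400.0 × 1.9081 ≈ 8395 m/s.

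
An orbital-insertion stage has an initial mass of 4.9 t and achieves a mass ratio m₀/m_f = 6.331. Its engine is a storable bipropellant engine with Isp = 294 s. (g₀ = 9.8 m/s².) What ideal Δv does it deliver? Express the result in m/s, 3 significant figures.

v_e = Isp · g₀ = 294 × 9.8 = 2881.2 m/s.
Δv = v_e · ln(6.331) = 2881.2 × 1.8455 ≈ 5317.1 m/s.

Δv ≈ 5320 m/s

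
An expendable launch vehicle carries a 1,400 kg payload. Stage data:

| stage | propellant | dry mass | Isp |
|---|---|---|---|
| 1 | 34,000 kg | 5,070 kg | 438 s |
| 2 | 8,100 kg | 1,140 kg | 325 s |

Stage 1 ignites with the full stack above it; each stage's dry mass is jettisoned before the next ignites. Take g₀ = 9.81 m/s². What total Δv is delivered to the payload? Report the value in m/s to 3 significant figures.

Δv ≈ 9520 m/s

Ignition mass of stage 1 = 34,000+5,070 + 8,100+1,140 + 1,400 = 49,710 kg.
Stage 1: m₀ = 49,710 kg, m_f = 49,710 − 34,000 = 15,710 kg; Δv = 438×9.81×ln(3.164) = 4296.8×1.1519 ≈ 4949 m/s.
Stage 2: m₀ = 10,640 kg, m_f = 10,640 − 8,100 = 2,540 kg; Δv = 325×9.81×ln(4.189) = 3188.2×1.4325 ≈ 4567 m/s.
Total Δv = 4949 + 4567 = 9516 m/s.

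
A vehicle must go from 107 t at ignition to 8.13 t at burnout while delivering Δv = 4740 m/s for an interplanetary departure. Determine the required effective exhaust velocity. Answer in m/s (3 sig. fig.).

v_e ≈ 1840 m/s

ln(m₀/m_f) = ln(107000/8130) = ln(13.16) = 2.5773.
v_e = Δv / ln(m₀/m_f) = 4740 / 2.5773 = 1839.2 m/s.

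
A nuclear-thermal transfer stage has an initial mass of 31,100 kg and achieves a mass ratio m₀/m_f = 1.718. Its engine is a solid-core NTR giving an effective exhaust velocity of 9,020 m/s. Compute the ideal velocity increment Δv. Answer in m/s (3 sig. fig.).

Using Δv = v_e ln(m₀/m_f): Δv = v_e · ln(1.718) = 9020.0 × 0.5412 ≈ 4881.3 m/s.

Δv ≈ 4880 m/s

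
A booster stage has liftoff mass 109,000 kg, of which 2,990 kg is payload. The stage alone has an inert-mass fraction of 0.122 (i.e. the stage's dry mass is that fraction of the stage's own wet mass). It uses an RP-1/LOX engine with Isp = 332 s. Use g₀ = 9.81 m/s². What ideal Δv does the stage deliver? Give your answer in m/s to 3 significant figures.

Stage wet mass = m₀ − payload = 109,000 − 2,990 = 106,010 kg.
Stage dry mass = ε × stage wet mass = 0.122 × 106,010 = 12,933.2 kg.
Burnout mass m_f = stage dry + payload = 12,933.2 + 2,990 = 15,923.2 kg.
v_e = Isp · g₀ = 332 × 9.81 = 3256.9 m/s.
By the Tsiolkovsky rocket equation, Δv = v_e · ln(109,000/15,923.2) = 3256.9 × ln(6.845) = 3256.9 × 1.9236 ≈ 6265 m/s.

Δv ≈ 6260 m/s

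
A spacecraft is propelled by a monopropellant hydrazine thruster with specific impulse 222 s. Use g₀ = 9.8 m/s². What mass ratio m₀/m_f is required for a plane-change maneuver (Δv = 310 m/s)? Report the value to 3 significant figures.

v_e = Isp · g₀ = 222 × 9.8 = 2175.6 m/s.
m₀/m_f = exp(Δv / v_e) = exp(310 / 2175.6) = exp(0.1425) = 1.1531.

mass ratio ≈ 1.15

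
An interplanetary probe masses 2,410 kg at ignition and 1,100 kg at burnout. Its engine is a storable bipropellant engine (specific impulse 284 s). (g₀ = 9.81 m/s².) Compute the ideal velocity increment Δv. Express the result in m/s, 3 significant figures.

Δv ≈ 2190 m/s

v_e = Isp · g₀ = 284 × 9.81 = 2786.0 m/s.
From the ideal rocket equation, Δv = v_e · ln(m₀/m_f) = 2786.0 × ln(2.191) = 2786.0 × 0.7843 ≈ 2185.1 m/s.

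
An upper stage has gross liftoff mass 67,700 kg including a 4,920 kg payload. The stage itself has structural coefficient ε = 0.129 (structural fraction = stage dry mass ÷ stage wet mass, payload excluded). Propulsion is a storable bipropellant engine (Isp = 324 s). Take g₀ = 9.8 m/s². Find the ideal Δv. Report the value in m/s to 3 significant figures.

Δv ≈ 5230 m/s

Stage wet mass = m₀ − payload = 67,700 − 4,920 = 62,780 kg.
Stage dry mass = ε × stage wet mass = 0.129 × 62,780 = 8,098.62 kg.
Burnout mass m_f = stage dry + payload = 8,098.62 + 4,920 = 13,018.62 kg.
v_e = Isp · g₀ = 324 × 9.8 = 3175.2 m/s.
By the Tsiolkovsky rocket equation, Δv = v_e · ln(67,700/13,018.62) = 3175.2 × ln(5.2) = 3175.2 × 1.6487 ≈ 5235 m/s.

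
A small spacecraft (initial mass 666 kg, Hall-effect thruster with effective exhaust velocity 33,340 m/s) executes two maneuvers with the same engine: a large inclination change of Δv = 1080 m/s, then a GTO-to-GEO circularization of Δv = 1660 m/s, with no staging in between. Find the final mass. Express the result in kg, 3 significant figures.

After the first burn: m = 666 × exp(−1080/33340.0) = 666 × 0.96813 = 644.775 kg.
After the second burn: m = 644.775 × exp(−1660/33340.0) = 644.775 × 0.95143 = 613.458 kg.

final mass ≈ 613 kg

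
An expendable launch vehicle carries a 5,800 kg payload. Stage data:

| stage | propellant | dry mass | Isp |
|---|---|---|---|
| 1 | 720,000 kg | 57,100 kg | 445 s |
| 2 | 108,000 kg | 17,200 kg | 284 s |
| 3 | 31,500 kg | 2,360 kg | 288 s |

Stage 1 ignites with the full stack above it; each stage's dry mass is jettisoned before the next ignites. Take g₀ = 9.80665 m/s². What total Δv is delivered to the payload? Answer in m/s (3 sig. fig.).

Ignition mass of stage 1 = 720,000+57,100 + 108,000+17,200 + 31,500+2,360 + 5,800 = 941,960 kg.
Stage 1: m₀ = 941,960 kg, m_f = 941,960 − 720,000 = 221,960 kg; Δv = 445×9.80665×ln(4.244) = 4364.0×1.4455 ≈ 6308 m/s.
Stage 2: m₀ = 164,860 kg, m_f = 164,860 − 108,000 = 56,860 kg; Δv = 284×9.80665×ln(2.899) = 2785.1×1.0645 ≈ 2965 m/s.
Stage 3: m₀ = 39,660 kg, m_f = 39,660 − 31,500 = 8,160 kg; Δv = 288×9.80665×ln(4.86) = 2824.3×1.5811 ≈ 4466 m/s.
Total Δv = 6308 + 2965 + 4466 = 13739 m/s.

Δv ≈ 13700 m/s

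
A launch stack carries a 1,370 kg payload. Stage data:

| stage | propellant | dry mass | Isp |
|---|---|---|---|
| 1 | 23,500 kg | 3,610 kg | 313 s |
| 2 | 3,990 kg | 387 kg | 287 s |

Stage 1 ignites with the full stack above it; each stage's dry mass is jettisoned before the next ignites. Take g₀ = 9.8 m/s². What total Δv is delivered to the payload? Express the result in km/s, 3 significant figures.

Δv ≈ 7.19 km/s

Ignition mass of stage 1 = 23,500+3,610 + 3,990+387 + 1,370 = 32,857 kg.
Stage 1: m₀ = 32,857 kg, m_f = 32,857 − 23,500 = 9,357 kg; Δv = 313×9.8×ln(3.511) = 3067.4×1.2560 ≈ 3853 m/s.
Stage 2: m₀ = 5,747 kg, m_f = 5,747 − 3,990 = 1,757 kg; Δv = 287×9.8×ln(3.271) = 2812.6×1.1851 ≈ 3333 m/s.
Total Δv = 3853 + 3333 = 7186 m/s.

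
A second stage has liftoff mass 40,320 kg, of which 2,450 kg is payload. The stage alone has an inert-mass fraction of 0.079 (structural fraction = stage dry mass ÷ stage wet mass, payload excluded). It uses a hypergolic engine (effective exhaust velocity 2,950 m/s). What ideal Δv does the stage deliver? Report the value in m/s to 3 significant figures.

Δv ≈ 5910 m/s

Stage wet mass = m₀ − payload = 40,320 − 2,450 = 37,870 kg.
Stage dry mass = ε × stage wet mass = 0.079 × 37,870 = 2,991.73 kg.
Burnout mass m_f = stage dry + payload = 2,991.73 + 2,450 = 5,441.73 kg.
Δv = v_e · ln(40,320/5,441.73) = 2950.0 × ln(7.409) = 2950.0 × 2.0028 ≈ 5908 m/s.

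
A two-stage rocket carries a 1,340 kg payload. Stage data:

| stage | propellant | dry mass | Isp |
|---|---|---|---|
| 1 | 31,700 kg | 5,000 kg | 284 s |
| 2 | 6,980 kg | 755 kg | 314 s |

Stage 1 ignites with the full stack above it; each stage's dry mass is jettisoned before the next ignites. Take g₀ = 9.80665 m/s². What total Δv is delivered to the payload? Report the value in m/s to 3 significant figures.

Ignition mass of stage 1 = 31,700+5,000 + 6,980+755 + 1,340 = 45,775 kg.
Stage 1: m₀ = 45,775 kg, m_f = 45,775 − 31,700 = 14,075 kg; Δv = 284×9.80665×ln(3.252) = 2785.1×1.1793 ≈ 3285 m/s.
Stage 2: m₀ = 9,075 kg, m_f = 9,075 − 6,980 = 2,095 kg; Δv = 314×9.80665×ln(4.332) = 3079.3×1.4660 ≈ 4514 m/s.
Total Δv = 3285 + 4514 = 7799 m/s.

Δv ≈ 7800 m/s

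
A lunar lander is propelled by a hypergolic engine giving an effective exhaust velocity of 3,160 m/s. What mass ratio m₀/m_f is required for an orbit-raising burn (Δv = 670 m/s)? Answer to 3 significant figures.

By the Tsiolkovsky rocket equation, m₀/m_f = exp(Δv / v_e) = exp(670 / 3160.0) = exp(0.2120) = 1.2362.

mass ratio ≈ 1.24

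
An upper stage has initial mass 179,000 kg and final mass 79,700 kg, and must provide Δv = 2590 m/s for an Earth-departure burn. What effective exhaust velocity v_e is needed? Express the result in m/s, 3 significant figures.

ln(m₀/m_f) = ln(179000/79700) = ln(2.246) = 0.8091.
Using Δv = v_e ln(m₀/m_f): v_e = Δv / ln(m₀/m_f) = 2590 / 0.8091 = 3201.0 m/s.

v_e ≈ 3200 m/s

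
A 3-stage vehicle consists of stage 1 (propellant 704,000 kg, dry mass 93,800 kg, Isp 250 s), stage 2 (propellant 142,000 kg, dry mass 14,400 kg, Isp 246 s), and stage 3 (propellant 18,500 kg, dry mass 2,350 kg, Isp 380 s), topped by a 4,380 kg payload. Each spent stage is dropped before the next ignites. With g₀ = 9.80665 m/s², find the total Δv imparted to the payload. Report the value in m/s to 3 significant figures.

Ignition mass of stage 1 = 704,000+93,800 + 142,000+14,400 + 18,500+2,350 + 4,380 = 979,430 kg.
Stage 1: m₀ = 979,430 kg, m_f = 979,430 − 704,000 = 275,430 kg; Δv = 250×9.80665×ln(3.556) = 2451.7×1.2686 ≈ 3110 m/s.
Stage 2: m₀ = 181,630 kg, m_f = 181,630 − 142,000 = 39,630 kg; Δv = 246×9.80665×ln(4.583) = 2412.4×1.5224 ≈ 3673 m/s.
Stage 3: m₀ = 25,230 kg, m_f = 25,230 − 18,500 = 6,730 kg; Δv = 380×9.80665×ln(3.749) = 3726.5×1.3215 ≈ 4924 m/s.
Total Δv = 3110 + 3673 + 4924 = 11707 m/s.

Δv ≈ 11700 m/s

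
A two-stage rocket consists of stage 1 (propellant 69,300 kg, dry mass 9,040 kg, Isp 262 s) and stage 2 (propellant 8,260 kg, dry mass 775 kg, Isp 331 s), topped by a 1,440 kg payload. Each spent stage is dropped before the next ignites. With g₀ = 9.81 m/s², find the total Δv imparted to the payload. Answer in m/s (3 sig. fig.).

Δv ≈ 8940 m/s

Ignition mass of stage 1 = 69,300+9,040 + 8,260+775 + 1,440 = 88,815 kg.
Stage 1: m₀ = 88,815 kg, m_f = 88,815 − 69,300 = 19,515 kg; Δv = 262×9.81×ln(4.551) = 2570.2×1.5154 ≈ 3895 m/s.
Stage 2: m₀ = 10,475 kg, m_f = 10,475 − 8,260 = 2,215 kg; Δv = 331×9.81×ln(4.729) = 3247.1×1.5537 ≈ 5045 m/s.
Total Δv = 3895 + 5045 = 8940 m/s.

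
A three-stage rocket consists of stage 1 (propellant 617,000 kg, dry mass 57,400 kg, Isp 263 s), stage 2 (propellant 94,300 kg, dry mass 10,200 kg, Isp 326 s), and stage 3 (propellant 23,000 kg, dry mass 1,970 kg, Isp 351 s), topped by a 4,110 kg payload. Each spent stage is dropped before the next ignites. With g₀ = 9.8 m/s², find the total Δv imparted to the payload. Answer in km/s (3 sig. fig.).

Δv ≈ 13.0 km/s

Ignition mass of stage 1 = 617,000+57,400 + 94,300+10,200 + 23,000+1,970 + 4,110 = 807,980 kg.
Stage 1: m₀ = 807,980 kg, m_f = 807,980 − 617,000 = 190,980 kg; Δv = 263×9.8×ln(4.231) = 2577.4×1.4424 ≈ 3718 m/s.
Stage 2: m₀ = 133,580 kg, m_f = 133,580 − 94,300 = 39,280 kg; Δv = 326×9.8×ln(3.401) = 3194.8×1.2240 ≈ 3910 m/s.
Stage 3: m₀ = 29,080 kg, m_f = 29,080 − 23,000 = 6,080 kg; Δv = 351×9.8×ln(4.783) = 3439.8×1.5650 ≈ 5383 m/s.
Total Δv = 3718 + 3910 + 5383 = 13011 m/s.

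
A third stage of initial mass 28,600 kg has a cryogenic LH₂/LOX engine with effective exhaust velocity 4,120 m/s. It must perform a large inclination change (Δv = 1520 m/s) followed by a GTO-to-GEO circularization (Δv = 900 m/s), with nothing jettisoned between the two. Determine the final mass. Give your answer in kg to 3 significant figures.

After the first burn: m = 28600 × exp(−1520/4120.0) = 28600 × 0.69147 = 19,776 kg.
After the second burn: m = 19,776 × exp(−900/4120.0) = 19,776 × 0.80377 = 15,895.4 kg.

final mass ≈ 15900 kg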